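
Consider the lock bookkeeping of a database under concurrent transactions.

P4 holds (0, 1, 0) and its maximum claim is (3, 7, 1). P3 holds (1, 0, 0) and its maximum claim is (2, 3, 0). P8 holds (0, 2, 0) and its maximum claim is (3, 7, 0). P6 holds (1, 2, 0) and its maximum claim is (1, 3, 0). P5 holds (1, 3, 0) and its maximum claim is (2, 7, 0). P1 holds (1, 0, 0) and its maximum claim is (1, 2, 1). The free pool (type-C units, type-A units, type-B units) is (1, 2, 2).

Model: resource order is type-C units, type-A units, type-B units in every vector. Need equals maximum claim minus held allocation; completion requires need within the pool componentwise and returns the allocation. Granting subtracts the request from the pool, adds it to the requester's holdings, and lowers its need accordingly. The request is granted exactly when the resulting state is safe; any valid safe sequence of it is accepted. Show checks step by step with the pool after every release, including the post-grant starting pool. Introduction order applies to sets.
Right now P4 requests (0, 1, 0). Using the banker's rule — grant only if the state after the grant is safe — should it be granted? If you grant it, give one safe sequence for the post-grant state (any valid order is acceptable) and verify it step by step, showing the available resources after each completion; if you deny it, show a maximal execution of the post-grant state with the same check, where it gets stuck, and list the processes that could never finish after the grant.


DENY. Granting would leave the state unsafe.
Key observation: the pool after P6, P3, P1 is (4, 3, 2); every surviving request exceeds it in type-A units, so progress ends there.
On the post-grant state, P6, P3, P1 is a maximal run — nothing extends it. Check, step by step:
  pool = (1, 1, 2)
  P6: need (0, 1, 0) fits (1, 1, 2); releases (1, 2, 0), pool now (2, 3, 2)
  P3: need (1, 3, 0) fits (2, 3, 2); releases (1, 0, 0), pool now (3, 3, 2)
  P1: need (0, 2, 1) fits (3, 3, 2); releases (1, 0, 0), pool now (4, 3, 2)
  P4 still needs (3, 5, 1) but only (4, 3, 2) is free — short on type-A units
  P8 still needs (3, 5, 0) but only (4, 3, 2) is free — short on type-A units
  P5 still needs (1, 4, 0) but only (4, 3, 2) is free — short on type-A units
Had the request been granted, P4, P8 and P5 could never finish.


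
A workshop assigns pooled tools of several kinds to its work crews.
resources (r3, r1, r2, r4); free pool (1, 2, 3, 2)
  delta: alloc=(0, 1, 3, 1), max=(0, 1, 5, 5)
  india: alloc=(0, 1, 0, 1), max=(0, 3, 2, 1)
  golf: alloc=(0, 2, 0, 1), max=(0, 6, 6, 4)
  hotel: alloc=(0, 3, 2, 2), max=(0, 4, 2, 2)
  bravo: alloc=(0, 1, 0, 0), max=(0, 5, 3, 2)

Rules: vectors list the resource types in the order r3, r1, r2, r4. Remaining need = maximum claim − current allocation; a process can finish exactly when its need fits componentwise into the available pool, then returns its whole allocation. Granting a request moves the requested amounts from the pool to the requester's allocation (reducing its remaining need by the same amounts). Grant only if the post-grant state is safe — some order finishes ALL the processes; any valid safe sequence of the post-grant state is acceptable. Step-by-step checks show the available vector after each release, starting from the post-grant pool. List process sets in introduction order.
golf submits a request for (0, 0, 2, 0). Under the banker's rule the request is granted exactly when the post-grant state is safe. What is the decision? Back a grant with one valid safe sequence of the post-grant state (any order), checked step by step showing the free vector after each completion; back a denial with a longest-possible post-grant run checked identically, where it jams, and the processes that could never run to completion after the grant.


GRANT. The post-grant state is safe; one safe sequence: hotel, india, bravo, delta, golf.
Key observation: post-grant, (1, 2, 1, 2) remains, and an order beginning with hotel completes everyone.
Check on the post-grant state, step by step:
  pool = (1, 2, 1, 2)
  run hotel (needs (0, 1, 0, 0), free (1, 2, 1, 2)); after release of (0, 3, 2, 2) the pool is (1, 5, 3, 4)
  run india (needs (0, 2, 2, 0), free (1, 5, 3, 4)); after release of (0, 1, 0, 1) the pool is (1, 6, 3, 5)
  run bravo (needs (0, 4, 3, 2), free (1, 6, 3, 5)); after release of (0, 1, 0, 0) the pool is (1, 7, 3, 5)
  run delta (needs (0, 0, 2, 4), free (1, 7, 3, 5)); after release of (0, 1, 3, 1) the pool is (1, 8, 6, 6)
  run golf (needs (0, 4, 4, 3), free (1, 8, 6, 6)); after release of (0, 2, 2, 1) the pool is (1, 10, 8, 7)


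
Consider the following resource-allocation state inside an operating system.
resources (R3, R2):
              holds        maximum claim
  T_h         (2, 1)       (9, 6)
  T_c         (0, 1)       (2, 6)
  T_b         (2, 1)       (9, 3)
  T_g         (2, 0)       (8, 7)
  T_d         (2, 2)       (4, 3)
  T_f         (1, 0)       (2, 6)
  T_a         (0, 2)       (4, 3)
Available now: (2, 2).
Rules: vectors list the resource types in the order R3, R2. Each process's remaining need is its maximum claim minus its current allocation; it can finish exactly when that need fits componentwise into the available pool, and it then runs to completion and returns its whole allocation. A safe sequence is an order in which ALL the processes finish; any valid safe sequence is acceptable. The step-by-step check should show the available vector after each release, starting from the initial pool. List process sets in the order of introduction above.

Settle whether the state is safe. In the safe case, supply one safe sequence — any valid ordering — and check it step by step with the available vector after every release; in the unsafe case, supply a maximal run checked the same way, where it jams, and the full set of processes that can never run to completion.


The state is UNSAFE.
Key observation: the wall is R3: completing T_d, T_a, T_f, T_c brings the pool only to (5, 7), and all the rest need more.
The run T_d, T_a, T_f, T_c cannot be extended any further. Step-by-step check:
  pool = (2, 2)
  run T_d (needs (2, 1), free (2, 2)); after release of (2, 2) the pool is (4, 4)
  run T_a (needs (4, 1), free (4, 4)); after release of (0, 2) the pool is (4, 6)
  run T_f (needs (1, 6), free (4, 6)); after release of (1, 0) the pool is (5, 6)
  run T_c (needs (2, 5), free (5, 6)); after release of (0, 1) the pool is (5, 7)
  blocked: T_h wants (7, 5), pool (5, 7) — not enough R3
  blocked: T_b wants (7, 2), pool (5, 7) — not enough R3
  blocked: T_g wants (6, 7), pool (5, 7) — not enough R3
Processes that can never finish: T_h, T_b and T_g.


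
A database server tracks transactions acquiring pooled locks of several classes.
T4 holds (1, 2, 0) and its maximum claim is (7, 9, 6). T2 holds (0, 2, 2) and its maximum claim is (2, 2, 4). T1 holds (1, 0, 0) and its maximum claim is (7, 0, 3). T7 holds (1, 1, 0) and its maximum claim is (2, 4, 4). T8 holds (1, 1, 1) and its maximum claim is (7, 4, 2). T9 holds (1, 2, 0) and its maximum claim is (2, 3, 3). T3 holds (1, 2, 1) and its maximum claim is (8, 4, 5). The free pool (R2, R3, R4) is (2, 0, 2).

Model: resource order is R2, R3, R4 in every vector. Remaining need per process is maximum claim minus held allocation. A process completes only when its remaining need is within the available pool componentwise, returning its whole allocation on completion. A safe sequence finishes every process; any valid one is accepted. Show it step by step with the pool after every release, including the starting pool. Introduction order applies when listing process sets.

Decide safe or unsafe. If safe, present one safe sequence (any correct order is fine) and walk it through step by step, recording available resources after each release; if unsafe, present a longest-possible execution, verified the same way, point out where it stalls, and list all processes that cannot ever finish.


UNSAFE — no complete ordering exists.
Key observation: no order helps: past T2, T9, T7, the free pool tops out at (4, 5, 4), below what each blocked process needs in R2.
The run T2, T9, T7 cannot be extended any further. Verifying each step:
  pool = (2, 0, 2)
  run T2 (needs (2, 0, 2), free (2, 0, 2)); after release of (0, 2, 2) the pool is (2, 2, 4)
  run T9 (needs (1, 1, 3), free (2, 2, 4)); after release of (1, 2, 0) the pool is (3, 4, 4)
  run T7 (needs (1, 3, 4), free (3, 4, 4)); after release of (1, 1, 0) the pool is (4, 5, 4)
  T4 cannot run: need (6, 7, 6) vs free (4, 5, 4) (insufficient R2, R3 and R4)
  T1 cannot run: need (6, 0, 3) vs free (4, 5, 4) (insufficient R2)
  T8 cannot run: need (6, 3, 1) vs free (4, 5, 4) (insufficient R2)
  T3 cannot run: need (7, 2, 4) vs free (4, 5, 4) (insufficient R2)
Permanently blocked: T4, T1, T8 and T3.


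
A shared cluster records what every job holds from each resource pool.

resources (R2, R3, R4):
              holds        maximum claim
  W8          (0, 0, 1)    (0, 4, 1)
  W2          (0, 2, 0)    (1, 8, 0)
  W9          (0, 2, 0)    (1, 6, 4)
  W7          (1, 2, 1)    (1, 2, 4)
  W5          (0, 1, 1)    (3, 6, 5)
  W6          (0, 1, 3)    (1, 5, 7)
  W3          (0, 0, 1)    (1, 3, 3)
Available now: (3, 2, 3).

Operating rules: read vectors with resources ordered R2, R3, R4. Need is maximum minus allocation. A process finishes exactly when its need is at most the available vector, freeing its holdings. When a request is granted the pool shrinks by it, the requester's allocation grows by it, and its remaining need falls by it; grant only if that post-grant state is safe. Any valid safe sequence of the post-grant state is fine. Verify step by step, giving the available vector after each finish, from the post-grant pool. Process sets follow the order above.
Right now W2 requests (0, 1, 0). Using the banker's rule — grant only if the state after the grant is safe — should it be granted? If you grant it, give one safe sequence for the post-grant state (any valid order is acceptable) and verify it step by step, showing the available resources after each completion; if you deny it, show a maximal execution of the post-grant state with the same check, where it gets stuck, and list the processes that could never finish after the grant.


DENY — the pretend-granted state is unsafe.
Key observation: the wall is R3: completing W7, W3 brings the pool only to (4, 3, 5), and all the rest need more.
On the post-grant state, W7, W3 is a maximal run — nothing extends it. Step-by-step check:
  pool = (3, 1, 3)
  run W7 (needs (0, 0, 3), free (3, 1, 3)); after release of (1, 2, 1) the pool is (4, 3, 4)
  run W3 (needs (1, 3, 2), free (4, 3, 4)); after release of (0, 0, 1) the pool is (4, 3, 5)
  blocked: W8 wants (0, 4, 0), pool (4, 3, 5) — not enough R3
  blocked: W2 wants (1, 5, 0), pool (4, 3, 5) — not enough R3
  blocked: W9 wants (1, 4, 4), pool (4, 3, 5) — not enough R3
  blocked: W5 wants (3, 5, 4), pool (4, 3, 5) — not enough R3
  blocked: W6 wants (1, 4, 4), pool (4, 3, 5) — not enough R3
Processes that could never finish after the grant: W8, W2, W9, W5 and W6.


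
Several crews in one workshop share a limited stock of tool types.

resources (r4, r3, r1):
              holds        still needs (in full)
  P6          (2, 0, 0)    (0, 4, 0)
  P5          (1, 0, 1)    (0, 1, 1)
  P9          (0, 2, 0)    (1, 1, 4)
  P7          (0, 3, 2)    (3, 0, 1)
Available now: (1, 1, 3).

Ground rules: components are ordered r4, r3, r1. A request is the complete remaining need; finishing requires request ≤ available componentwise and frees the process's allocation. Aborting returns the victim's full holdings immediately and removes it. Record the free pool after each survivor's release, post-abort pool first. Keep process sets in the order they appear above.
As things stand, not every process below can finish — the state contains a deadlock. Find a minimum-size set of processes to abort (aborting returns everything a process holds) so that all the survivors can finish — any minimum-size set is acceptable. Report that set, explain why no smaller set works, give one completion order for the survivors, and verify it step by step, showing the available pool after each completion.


Abort P7.
Key observation: the deadlocked P6 becomes finishable only because P7 released (0, 3, 2); it completes at step 1 below.
Minimality: the empty abort set fails — the state is deadlocked as it stands.
One survivor order: P6, P9, P5. Walking it through (post-abort pool first):
  pool = (1, 4, 5)
  P6: need (0, 4, 0) fits (1, 4, 5); releases (2, 0, 0), pool now (3, 4, 5)
  P9: need (1, 1, 4) fits (3, 4, 5); releases (0, 2, 0), pool now (3, 6, 5)
  P5: need (0, 1, 1) fits (3, 6, 5); releases (1, 0, 1), pool now (4, 6, 6)


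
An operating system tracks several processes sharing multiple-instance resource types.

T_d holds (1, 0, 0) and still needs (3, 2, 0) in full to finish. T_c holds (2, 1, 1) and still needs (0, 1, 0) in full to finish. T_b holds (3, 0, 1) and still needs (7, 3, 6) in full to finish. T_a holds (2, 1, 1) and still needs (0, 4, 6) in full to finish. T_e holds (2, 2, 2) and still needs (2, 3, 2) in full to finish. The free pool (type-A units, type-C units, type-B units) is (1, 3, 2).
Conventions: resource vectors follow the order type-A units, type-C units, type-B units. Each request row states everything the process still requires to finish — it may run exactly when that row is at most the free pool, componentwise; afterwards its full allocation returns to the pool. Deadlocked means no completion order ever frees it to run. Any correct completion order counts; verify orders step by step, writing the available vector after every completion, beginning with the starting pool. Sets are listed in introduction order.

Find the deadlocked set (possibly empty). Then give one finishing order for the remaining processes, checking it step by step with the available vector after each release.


Deadlocked: T_b and T_a.
Key observation: once T_c, T_e, T_d finish, the pool peaks at (6, 6, 5) — and every remaining process still needs more type-B units than that.
One completion order for the rest: T_c, T_e, T_d. Check, step by step:
  pool = (1, 3, 2)
  T_c needs (0, 1, 0) <= (1, 3, 2) -> finishes; pool += (2, 1, 1) = (3, 4, 3)
  T_e needs (2, 3, 2) <= (3, 4, 3) -> finishes; pool += (2, 2, 2) = (5, 6, 5)
  T_d needs (3, 2, 0) <= (5, 6, 5) -> finishes; pool += (1, 0, 0) = (6, 6, 5)
The blocked processes can never fit:
  blocked: T_b wants (7, 3, 6), pool (6, 6, 5) — not enough type-A units and type-B units
  blocked: T_a wants (0, 4, 6), pool (6, 6, 5) — not enough type-B units


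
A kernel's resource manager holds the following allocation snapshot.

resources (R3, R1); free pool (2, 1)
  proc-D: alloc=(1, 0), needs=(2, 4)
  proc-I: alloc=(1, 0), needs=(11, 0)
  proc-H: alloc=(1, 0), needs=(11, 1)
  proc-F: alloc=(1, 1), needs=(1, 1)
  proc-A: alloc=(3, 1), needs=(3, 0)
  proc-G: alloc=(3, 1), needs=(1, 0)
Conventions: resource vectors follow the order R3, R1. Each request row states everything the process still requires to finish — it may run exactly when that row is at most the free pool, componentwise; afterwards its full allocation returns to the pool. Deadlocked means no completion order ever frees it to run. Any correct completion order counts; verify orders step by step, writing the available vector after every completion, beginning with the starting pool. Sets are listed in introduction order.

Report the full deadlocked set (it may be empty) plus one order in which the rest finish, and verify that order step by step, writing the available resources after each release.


Deadlocked: proc-I and proc-H.
Key observation: once proc-G, proc-A, proc-F, proc-D finish, the pool peaks at (10, 4) — and every remaining process still needs more R3 than that.
The rest can finish in the order proc-G, proc-A, proc-F, proc-D. Step-by-step check:
  pool = (2, 1)
  run proc-G (needs (1, 0), free (2, 1)); after release of (3, 1) the pool is (5, 2)
  run proc-A (needs (3, 0), free (5, 2)); after release of (3, 1) the pool is (8, 3)
  run proc-F (needs (1, 1), free (8, 3)); after release of (1, 1) the pool is (9, 4)
  run proc-D (needs (2, 4), free (9, 4)); after release of (1, 0) the pool is (10, 4)
The blocked processes can never fit:
  blocked: proc-I wants (11, 0), pool (10, 4) — not enough R3
  blocked: proc-H wants (11, 1), pool (10, 4) — not enough R3


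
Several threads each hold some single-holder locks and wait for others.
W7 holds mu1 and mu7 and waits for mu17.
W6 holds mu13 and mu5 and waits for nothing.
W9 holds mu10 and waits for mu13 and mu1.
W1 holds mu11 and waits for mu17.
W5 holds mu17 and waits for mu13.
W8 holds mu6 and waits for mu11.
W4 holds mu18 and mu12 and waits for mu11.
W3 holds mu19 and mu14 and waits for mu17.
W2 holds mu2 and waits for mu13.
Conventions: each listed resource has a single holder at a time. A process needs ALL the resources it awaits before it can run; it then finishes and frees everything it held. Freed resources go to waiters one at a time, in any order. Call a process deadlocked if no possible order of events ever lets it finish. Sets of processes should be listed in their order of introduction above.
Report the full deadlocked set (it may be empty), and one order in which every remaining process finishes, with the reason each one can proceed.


No process is deadlocked.
Key observation: the wait relation is loop-free; peeling off processes with no waits unwinds the whole state.
One completion order for the rest: W6, W5, W1, W7, W8, W9, W3, W4, W2.
Verifying each step:
  W6: no waits; runs immediately, freeing mu13 and mu5
  W5 waits on mu13 — all released -> runs and releases mu17
  W1 waits on mu17 — all released -> runs and releases mu11
  W7 waits on mu17 — all released -> runs and releases mu1 and mu7
  W8 waits on mu11 — all released -> runs and releases mu6
  W9 waits on mu13 and mu1 — all released -> runs and releases mu10
  W3 waits on mu17 — all released -> runs and releases mu19 and mu14
  W4 waits on mu11 — all released -> runs and releases mu18 and mu12
  W2 waits on mu13 — all released -> runs and releases mu2


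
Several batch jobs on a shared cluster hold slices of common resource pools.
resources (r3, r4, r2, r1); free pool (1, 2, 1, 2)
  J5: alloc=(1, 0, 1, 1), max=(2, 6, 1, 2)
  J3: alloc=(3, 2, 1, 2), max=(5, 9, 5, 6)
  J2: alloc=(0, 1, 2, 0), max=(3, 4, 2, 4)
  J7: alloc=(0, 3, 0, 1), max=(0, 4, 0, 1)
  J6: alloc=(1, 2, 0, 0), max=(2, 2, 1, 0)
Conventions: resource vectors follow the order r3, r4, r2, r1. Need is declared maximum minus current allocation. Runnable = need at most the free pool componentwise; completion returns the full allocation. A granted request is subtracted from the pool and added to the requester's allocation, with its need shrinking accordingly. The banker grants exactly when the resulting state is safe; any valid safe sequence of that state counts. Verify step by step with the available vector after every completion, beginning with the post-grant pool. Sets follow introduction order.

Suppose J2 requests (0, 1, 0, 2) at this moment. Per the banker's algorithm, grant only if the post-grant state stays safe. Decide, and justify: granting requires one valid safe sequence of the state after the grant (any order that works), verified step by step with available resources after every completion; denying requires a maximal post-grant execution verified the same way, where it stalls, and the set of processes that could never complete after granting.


GRANT. The post-grant state is safe; one safe sequence: J6, J7, J5, J2, J3.
Key observation: granting shrinks the pool to (1, 1, 1, 0), yet J6 still fits and the chain goes through.
Verifying the post-grant state step by step:
  pool = (1, 1, 1, 0)
  J6 needs (1, 0, 1, 0) <= (1, 1, 1, 0) -> finishes; pool += (1, 2, 0, 0) = (2, 3, 1, 0)
  J7 needs (0, 1, 0, 0) <= (2, 3, 1, 0) -> finishes; pool += (0, 3, 0, 1) = (2, 6, 1, 1)
  J5 needs (1, 6, 0, 1) <= (2, 6, 1, 1) -> finishes; pool += (1, 0, 1, 1) = (3, 6, 2, 2)
  J2 needs (3, 2, 0, 2) <= (3, 6, 2, 2) -> finishes; pool += (0, 2, 2, 2) = (3, 8, 4, 4)
  J3 needs (2, 7, 4, 4) <= (3, 8, 4, 4) -> finishes; pool += (3, 2, 1, 2) = (6, 10, 5, 6)


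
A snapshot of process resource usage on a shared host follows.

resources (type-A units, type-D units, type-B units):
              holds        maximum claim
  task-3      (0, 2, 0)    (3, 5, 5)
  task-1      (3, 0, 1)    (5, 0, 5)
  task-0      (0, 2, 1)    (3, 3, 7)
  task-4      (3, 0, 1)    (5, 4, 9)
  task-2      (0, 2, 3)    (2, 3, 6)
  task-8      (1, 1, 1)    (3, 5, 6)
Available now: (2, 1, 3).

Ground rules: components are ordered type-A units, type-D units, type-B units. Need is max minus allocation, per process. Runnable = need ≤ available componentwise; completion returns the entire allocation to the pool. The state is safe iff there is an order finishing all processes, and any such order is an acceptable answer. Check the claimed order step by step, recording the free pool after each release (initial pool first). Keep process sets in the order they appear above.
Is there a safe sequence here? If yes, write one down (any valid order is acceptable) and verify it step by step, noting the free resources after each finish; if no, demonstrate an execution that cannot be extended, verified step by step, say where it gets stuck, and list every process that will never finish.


The state is SAFE; one workable sequence: task-2, task-1, task-0, task-8, task-4, task-3.
Key observation: task-2 marks the first exact bind of the order: its need (2, 1, 3) fits the free (2, 1, 3) with zero slack on a requested resource.
Walking it through:
  pool = (2, 1, 3)
  run task-2 (needs (2, 1, 3), free (2, 1, 3)); after release of (0, 2, 3) the pool is (2, 3, 6)
  run task-1 (needs (2, 0, 4), free (2, 3, 6)); after release of (3, 0, 1) the pool is (5, 3, 7)
  run task-0 (needs (3, 1, 6), free (5, 3, 7)); after release of (0, 2, 1) the pool is (5, 5, 8)
  run task-8 (needs (2, 4, 5), free (5, 5, 8)); after release of (1, 1, 1) the pool is (6, 6, 9)
  run task-4 (needs (2, 4, 8), free (6, 6, 9)); after release of (3, 0, 1) the pool is (9, 6, 10)
  run task-3 (needs (3, 3, 5), free (9, 6, 10)); after release of (0, 2, 0) the pool is (9, 8, 10)


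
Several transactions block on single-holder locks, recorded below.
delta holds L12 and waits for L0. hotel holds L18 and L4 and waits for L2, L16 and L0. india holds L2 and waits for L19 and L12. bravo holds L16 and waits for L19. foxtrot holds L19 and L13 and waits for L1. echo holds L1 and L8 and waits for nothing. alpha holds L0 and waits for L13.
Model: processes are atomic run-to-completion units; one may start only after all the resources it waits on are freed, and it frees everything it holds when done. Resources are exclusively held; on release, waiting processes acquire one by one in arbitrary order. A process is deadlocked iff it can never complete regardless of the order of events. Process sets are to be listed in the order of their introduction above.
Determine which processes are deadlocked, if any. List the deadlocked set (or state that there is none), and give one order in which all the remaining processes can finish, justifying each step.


The deadlocked set is empty.
Key observation: there is no circular wait here — follow any chain and it reaches a process that is free to run now.
One completion order for the rest: echo, foxtrot, bravo, alpha, delta, india, hotel.
Verifying each step:
  run echo (it waits on nothing); releases L1 and L8
  foxtrot: everything it awaited (L1) is free; runs, freeing L19 and L13
  bravo: everything it awaited (L19) is free; runs, freeing L16
  alpha: everything it awaited (L13) is free; runs, freeing L0
  delta: everything it awaited (L0) is free; runs, freeing L12
  india: everything it awaited (L19 and L12) is free; runs, freeing L2
  hotel: everything it awaited (L2, L16 and L0) is free; runs, freeing L18 and L4


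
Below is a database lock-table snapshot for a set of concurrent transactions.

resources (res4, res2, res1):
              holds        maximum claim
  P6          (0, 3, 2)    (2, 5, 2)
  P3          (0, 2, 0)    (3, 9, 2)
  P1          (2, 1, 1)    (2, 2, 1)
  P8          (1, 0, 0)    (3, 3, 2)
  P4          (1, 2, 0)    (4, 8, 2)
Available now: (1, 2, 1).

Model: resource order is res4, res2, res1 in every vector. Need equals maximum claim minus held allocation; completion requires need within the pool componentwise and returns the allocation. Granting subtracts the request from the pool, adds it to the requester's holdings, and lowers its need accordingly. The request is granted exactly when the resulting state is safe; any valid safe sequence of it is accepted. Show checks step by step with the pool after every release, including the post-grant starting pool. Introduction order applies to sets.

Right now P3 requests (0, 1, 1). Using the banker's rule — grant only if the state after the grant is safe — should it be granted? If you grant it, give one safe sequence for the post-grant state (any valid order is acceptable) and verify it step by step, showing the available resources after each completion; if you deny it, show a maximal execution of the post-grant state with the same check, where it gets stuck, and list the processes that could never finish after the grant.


DENY: after the grant no complete ordering would exist.
Key observation: after P1, P6, P8 complete, (4, 5, 3) is the best the pool ever gets, yet each leftover process wants more res2.
On the post-grant state, P1, P6, P8 is a maximal run — nothing extends it. Walking it through:
  pool = (1, 1, 0)
  P1 needs (0, 1, 0) <= (1, 1, 0) -> finishes; pool += (2, 1, 1) = (3, 2, 1)
  P6 needs (2, 2, 0) <= (3, 2, 1) -> finishes; pool += (0, 3, 2) = (3, 5, 3)
  P8 needs (2, 3, 2) <= (3, 5, 3) -> finishes; pool += (1, 0, 0) = (4, 5, 3)
  P3 still needs (3, 6, 1) but only (4, 5, 3) is free — short on res2
  P4 still needs (3, 6, 2) but only (4, 5, 3) is free — short on res2
Post-grant, the permanently blocked set is P3 and P4.


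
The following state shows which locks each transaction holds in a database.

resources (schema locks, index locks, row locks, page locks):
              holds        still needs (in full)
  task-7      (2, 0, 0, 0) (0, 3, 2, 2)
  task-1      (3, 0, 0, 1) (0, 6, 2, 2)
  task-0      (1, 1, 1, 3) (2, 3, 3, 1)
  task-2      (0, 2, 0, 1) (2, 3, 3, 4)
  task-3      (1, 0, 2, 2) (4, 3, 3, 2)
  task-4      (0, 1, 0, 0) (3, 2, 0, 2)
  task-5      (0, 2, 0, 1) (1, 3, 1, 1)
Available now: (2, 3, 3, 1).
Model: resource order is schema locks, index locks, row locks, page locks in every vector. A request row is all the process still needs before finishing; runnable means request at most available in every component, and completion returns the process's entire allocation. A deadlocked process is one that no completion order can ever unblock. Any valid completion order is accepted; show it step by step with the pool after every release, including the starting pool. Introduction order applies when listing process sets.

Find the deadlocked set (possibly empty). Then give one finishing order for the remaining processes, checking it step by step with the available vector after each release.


No process is deadlocked.
Key observation: starting with task-0, each completion frees enough for the next — no one is permanently blocked.
A valid finishing order for the others: task-0, task-7, task-5, task-4, task-3, task-2, task-1. Walking it through:
  pool = (2, 3, 3, 1)
  run task-0 (needs (2, 3, 3, 1), free (2, 3, 3, 1)); after release of (1, 1, 1, 3) the pool is (3, 4, 4, 4)
  run task-7 (needs (0, 3, 2, 2), free (3, 4, 4, 4)); after release of (2, 0, 0, 0) the pool is (5, 4, 4, 4)
  run task-5 (needs (1, 3, 1, 1), free (5, 4, 4, 4)); after release of (0, 2, 0, 1) the pool is (5, 6, 4, 5)
  run task-4 (needs (3, 2, 0, 2), free (5, 6, 4, 5)); after release of (0, 1, 0, 0) the pool is (5, 7, 4, 5)
  run task-3 (needs (4, 3, 3, 2), free (5, 7, 4, 5)); after release of (1, 0, 2, 2) the pool is (6, 7, 6, 7)
  run task-2 (needs (2, 3, 3, 4), free (6, 7, 6, 7)); after release of (0, 2, 0, 1) the pool is (6, 9, 6, 8)
  run task-1 (needs (0, 6, 2, 2), free (6, 9, 6, 8)); after release of (3, 0, 0, 1) the pool is (9, 9, 6, 9)


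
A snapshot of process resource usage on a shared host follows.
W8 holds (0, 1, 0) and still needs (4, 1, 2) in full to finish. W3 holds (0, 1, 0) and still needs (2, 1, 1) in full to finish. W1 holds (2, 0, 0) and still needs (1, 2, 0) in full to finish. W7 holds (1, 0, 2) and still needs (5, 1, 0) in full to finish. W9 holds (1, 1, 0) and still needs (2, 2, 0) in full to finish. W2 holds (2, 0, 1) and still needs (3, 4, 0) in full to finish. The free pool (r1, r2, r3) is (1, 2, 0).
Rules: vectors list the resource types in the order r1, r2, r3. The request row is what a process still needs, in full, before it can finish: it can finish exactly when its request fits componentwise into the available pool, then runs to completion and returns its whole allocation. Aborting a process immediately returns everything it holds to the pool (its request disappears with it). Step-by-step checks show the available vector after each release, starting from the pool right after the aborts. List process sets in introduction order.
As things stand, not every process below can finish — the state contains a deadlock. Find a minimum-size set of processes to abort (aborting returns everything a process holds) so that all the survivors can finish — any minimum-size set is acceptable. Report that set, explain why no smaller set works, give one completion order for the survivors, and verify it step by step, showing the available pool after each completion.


The answer: abort W7.
Key observation: the returned (1, 0, 2) from W7 is what brings W3 — unrunnable before, under any order — into play at step 2.
Minimality: the empty abort set fails — the state is deadlocked as it stands.
The survivors complete as W1, W3, W8, W2, W9. Verifying each step (starting from the post-abort pool):
  pool = (2, 2, 2)
  W1 needs (1, 2, 0) <= (2, 2, 2) -> finishes; pool += (2, 0, 0) = (4, 2, 2)
  W3 needs (2, 1, 1) <= (4, 2, 2) -> finishes; pool += (0, 1, 0) = (4, 3, 2)
  W8 needs (4, 1, 2) <= (4, 3, 2) -> finishes; pool += (0, 1, 0) = (4, 4, 2)
  W2 needs (3, 4, 0) <= (4, 4, 2) -> finishes; pool += (2, 0, 1) = (6, 4, 3)
  W9 needs (2, 2, 0) <= (6, 4, 3) -> finishes; pool += (1, 1, 0) = (7, 5, 3)


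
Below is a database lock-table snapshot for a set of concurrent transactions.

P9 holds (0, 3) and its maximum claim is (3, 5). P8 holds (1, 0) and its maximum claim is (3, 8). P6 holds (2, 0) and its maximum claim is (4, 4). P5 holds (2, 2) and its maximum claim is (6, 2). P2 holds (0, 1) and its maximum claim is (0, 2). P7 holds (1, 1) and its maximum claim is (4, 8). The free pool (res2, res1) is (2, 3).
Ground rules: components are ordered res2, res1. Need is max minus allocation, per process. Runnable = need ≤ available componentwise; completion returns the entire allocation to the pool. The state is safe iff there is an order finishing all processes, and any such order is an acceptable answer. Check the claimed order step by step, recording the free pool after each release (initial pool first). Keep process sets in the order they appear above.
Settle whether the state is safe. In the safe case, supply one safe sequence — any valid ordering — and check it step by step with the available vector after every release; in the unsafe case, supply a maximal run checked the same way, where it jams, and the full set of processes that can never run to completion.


The state is SAFE; one workable sequence: P2, P6, P5, P9, P7, P8.
Key observation: at P6 the run first touches a limit — (2, 4) against (2, 4), exact on a resource it actually requests.
Verifying each step:
  pool = (2, 3)
  run P2 (needs (0, 1), free (2, 3)); after release of (0, 1) the pool is (2, 4)
  run P6 (needs (2, 4), free (2, 4)); after release of (2, 0) the pool is (4, 4)
  run P5 (needs (4, 0), free (4, 4)); after release of (2, 2) the pool is (6, 6)
  run P9 (needs (3, 2), free (6, 6)); after release of (0, 3) the pool is (6, 9)
  run P7 (needs (3, 7), free (6, 9)); after release of (1, 1) the pool is (7, 10)
  run P8 (needs (2, 8), free (7, 10)); after release of (1, 0) the pool is (8, 10)


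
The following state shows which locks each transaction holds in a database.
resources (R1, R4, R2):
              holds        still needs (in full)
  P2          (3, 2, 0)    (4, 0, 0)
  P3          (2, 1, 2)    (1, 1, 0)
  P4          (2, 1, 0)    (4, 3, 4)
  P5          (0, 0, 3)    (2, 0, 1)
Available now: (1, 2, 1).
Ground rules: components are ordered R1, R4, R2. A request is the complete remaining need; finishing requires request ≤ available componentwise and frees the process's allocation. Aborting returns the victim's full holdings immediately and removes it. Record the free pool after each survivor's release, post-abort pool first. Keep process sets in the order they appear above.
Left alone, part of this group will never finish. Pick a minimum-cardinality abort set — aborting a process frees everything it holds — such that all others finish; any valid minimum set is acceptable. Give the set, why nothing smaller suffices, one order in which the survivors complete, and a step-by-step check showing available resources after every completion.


The answer: abort P2.
Key observation: P4 was stuck for good until P2 gave back (3, 2, 0); in the order shown it finishes at step 3.
Minimality: the empty abort set fails — the state is deadlocked as it stands.
The survivors complete as P3, P5, P4. Verifying each step (starting from the post-abort pool):
  pool = (4, 4, 1)
  P3: need (1, 1, 0) fits (4, 4, 1); releases (2, 1, 2), pool now (6, 5, 3)
  P5: need (2, 0, 1) fits (6, 5, 3); releases (0, 0, 3), pool now (6, 5, 6)
  P4: need (4, 3, 4) fits (6, 5, 6); releases (2, 1, 0), pool now (8, 6, 6)


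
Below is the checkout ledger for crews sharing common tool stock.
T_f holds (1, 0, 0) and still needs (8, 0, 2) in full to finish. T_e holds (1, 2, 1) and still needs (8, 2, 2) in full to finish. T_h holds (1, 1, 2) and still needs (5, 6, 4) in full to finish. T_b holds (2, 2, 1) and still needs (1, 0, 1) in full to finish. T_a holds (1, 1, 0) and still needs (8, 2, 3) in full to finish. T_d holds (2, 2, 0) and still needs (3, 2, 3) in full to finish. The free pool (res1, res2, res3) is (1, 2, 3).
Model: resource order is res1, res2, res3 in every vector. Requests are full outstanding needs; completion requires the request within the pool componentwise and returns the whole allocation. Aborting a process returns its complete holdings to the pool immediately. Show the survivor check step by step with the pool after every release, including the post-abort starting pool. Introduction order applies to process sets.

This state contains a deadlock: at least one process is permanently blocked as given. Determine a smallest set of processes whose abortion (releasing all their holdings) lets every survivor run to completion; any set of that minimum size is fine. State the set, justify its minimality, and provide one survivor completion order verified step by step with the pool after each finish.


The answer: abort T_f and T_e.
Key observation: no ordering could ever have run T_a before the abort of T_f and T_e; with (2, 2, 1) back in the pool it fits at step 4.
No one abort is enough; case by case: T_f alone leaves T_e blocked (short on res1); T_e alone leaves T_f blocked (short on res1); T_h alone leaves T_f blocked (short on res1); T_b alone leaves T_f blocked (short on res1); T_a alone leaves T_f blocked (short on res1); T_d alone leaves T_f blocked (short on res1).
One survivor order: T_b, T_d, T_h, T_a. Walking it through (post-abort pool first):
  pool = (3, 4, 4)
  run T_b (needs (1, 0, 1), free (3, 4, 4)); after release of (2, 2, 1) the pool is (5, 6, 5)
  run T_d (needs (3, 2, 3), free (5, 6, 5)); after release of (2, 2, 0) the pool is (7, 8, 5)
  run T_h (needs (5, 6, 4), free (7, 8, 5)); after release of (1, 1, 2) the pool is (8, 9, 7)
  run T_a (needs (8, 2, 3), free (8, 9, 7)); after release of (1, 1, 0) the pool is (9, 10, 7)


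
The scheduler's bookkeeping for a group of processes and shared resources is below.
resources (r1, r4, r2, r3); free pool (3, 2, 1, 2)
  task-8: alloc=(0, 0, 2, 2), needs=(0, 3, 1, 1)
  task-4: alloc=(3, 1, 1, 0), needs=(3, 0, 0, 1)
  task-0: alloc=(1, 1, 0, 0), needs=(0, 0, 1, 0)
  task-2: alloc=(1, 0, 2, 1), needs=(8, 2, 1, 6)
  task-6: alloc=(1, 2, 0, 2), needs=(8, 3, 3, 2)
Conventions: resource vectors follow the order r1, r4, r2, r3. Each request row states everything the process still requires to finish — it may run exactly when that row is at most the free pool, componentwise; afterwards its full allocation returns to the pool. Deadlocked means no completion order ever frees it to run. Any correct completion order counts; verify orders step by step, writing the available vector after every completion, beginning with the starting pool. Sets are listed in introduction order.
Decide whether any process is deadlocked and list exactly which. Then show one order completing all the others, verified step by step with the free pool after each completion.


Deadlocked: task-2 and task-6.
Key observation: no order helps: past task-4, task-0, task-8, the free pool tops out at (7, 4, 4, 4), below what each blocked process needs in r1.
One completion order for the rest: task-4, task-0, task-8. Step-by-step check:
  pool = (3, 2, 1, 2)
  task-4: need (3, 0, 0, 1) fits (3, 2, 1, 2); releases (3, 1, 1, 0), pool now (6, 3, 2, 2)
  task-0: need (0, 0, 1, 0) fits (6, 3, 2, 2); releases (1, 1, 0, 0), pool now (7, 4, 2, 2)
  task-8: need (0, 3, 1, 1) fits (7, 4, 2, 2); releases (0, 0, 2, 2), pool now (7, 4, 4, 4)
None of the blocked processes ever fits:
  task-2 cannot run: need (8, 2, 1, 6) vs free (7, 4, 4, 4) (insufficient r1 and r3)
  task-6 cannot run: need (8, 3, 3, 2) vs free (7, 4, 4, 4) (insufficient r1)


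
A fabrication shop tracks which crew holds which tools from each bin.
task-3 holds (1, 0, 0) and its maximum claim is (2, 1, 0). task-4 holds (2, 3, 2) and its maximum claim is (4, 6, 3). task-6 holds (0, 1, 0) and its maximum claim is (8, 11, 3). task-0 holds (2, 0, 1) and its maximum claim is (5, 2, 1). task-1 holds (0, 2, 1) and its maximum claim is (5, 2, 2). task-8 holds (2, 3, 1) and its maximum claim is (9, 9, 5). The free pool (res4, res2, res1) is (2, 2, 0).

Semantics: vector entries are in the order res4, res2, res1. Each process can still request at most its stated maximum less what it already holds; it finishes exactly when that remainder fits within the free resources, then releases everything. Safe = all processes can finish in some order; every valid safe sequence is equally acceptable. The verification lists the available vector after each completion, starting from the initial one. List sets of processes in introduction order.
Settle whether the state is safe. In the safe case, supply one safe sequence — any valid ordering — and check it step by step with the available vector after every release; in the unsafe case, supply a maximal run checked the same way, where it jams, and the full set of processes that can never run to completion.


SAFE — a valid safe sequence is task-3, task-0, task-1, task-4, task-8, task-6.
Key observation: task-0 marks the first exact bind of the order: its need (3, 2, 0) fits the free (3, 2, 0) with zero slack on a requested resource.
Check, step by step:
  pool = (2, 2, 0)
  run task-3 (needs (1, 1, 0), free (2, 2, 0)); after release of (1, 0, 0) the pool is (3, 2, 0)
  run task-0 (needs (3, 2, 0), free (3, 2, 0)); after release of (2, 0, 1) the pool is (5, 2, 1)
  run task-1 (needs (5, 0, 1), free (5, 2, 1)); after release of (0, 2, 1) the pool is (5, 4, 2)
  run task-4 (needs (2, 3, 1), free (5, 4, 2)); after release of (2, 3, 2) the pool is (7, 7, 4)
  run task-8 (needs (7, 6, 4), free (7, 7, 4)); after release of (2, 3, 1) the pool is (9, 10, 5)
  run task-6 (needs (8, 10, 3), free (9, 10, 5)); after release of (0, 1, 0) the pool is (9, 11, 5)


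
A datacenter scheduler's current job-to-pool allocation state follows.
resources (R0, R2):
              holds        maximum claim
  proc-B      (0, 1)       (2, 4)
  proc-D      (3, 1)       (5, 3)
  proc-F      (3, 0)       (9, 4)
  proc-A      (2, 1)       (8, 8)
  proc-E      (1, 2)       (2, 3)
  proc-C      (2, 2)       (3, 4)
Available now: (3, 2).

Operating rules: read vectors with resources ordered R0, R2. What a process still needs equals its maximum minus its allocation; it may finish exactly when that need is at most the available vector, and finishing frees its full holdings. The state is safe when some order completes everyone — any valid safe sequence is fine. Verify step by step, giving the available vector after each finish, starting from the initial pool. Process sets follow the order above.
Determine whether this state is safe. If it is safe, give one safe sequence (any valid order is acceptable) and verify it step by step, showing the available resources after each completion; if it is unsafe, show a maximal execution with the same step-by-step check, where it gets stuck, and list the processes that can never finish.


SAFE. One safe sequence: proc-E, proc-D, proc-C, proc-F, proc-A, proc-B.
Key observation: reading the order forward, proc-A is the first process whose need (6, 7) meets the free pool (12, 7) exactly on a resource it requests.
Walking it through:
  pool = (3, 2)
  proc-E: need (1, 1) fits (3, 2); releases (1, 2), pool now (4, 4)
  proc-D: need (2, 2) fits (4, 4); releases (3, 1), pool now (7, 5)
  proc-C: need (1, 2) fits (7, 5); releases (2, 2), pool now (9, 7)
  proc-F: need (6, 4) fits (9, 7); releases (3, 0), pool now (12, 7)
  proc-A: need (6, 7) fits (12, 7); releases (2, 1), pool now (14, 8)
  proc-B: need (2, 3) fits (14, 8); releases (0, 1), pool now (14, 9)
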